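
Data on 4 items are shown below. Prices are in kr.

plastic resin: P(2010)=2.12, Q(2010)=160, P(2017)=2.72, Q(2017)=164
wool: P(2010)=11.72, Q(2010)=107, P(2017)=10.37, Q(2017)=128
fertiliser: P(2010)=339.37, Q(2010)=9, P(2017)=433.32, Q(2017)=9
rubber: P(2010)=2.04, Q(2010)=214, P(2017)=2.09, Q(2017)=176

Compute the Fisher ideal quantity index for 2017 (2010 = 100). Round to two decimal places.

Laspeyres component (base-period weights):
ΣP(2010)Q(2017) = 2.12×164 + 11.72×128 + 339.37×9 + 2.04×176 = 347.68 + 1500.16 + 3054.33 + 359.04 = 5261.21
ΣP(2010)Q(2010) = 2.12×160 + 11.72×107 + 339.37×9 + 2.04×214 = 339.2 + 1254.04 + 3054.33 + 436.56 = 5084.13
L = 5261.21 / 5084.13 × 100 = 103.4830
Paasche component (current-period weights):
ΣP(2017)Q(2017) = 2.72×164 + 10.37×128 + 433.32×9 + 2.09×176 = 446.08 + 1327.36 + 3899.88 + 367.84 = 6041.16
ΣP(2017)Q(2010) = 2.72×160 + 10.37×107 + 433.32×9 + 2.09×214 = 435.2 + 1109.59 + 3899.88 + 447.26 = 5891.93
P = 6041.16 / 5891.93 × 100 = 102.5328
Fisher = √(L × P) = √(103.4830 × 102.5328) = 103.0068

103.01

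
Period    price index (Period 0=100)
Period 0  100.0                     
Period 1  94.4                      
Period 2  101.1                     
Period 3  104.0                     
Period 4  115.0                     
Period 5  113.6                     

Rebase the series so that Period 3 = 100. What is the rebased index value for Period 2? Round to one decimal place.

97.2

Rebased(Period 2) = 101.1 / 104.0 × 100 = 97.2115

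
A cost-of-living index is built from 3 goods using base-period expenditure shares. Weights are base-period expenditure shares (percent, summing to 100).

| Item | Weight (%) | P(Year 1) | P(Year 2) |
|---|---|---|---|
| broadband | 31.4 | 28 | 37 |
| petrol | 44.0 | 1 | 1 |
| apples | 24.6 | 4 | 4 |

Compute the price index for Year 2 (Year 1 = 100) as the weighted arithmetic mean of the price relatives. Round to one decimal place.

110.1

broadband: 31.4 × (37/28) = 31.4 × 1.321429 = 41.4929
petrol: 44.0 × (1/1) = 44.0 × 1.000000 = 44.0000
apples: 24.6 × (4/4) = 24.6 × 1.000000 = 24.6000
Index = Σ wᵢ·(p₁ᵢ/p₀ᵢ) = 41.4929 + 44.0000 + 24.6000 = 110.0929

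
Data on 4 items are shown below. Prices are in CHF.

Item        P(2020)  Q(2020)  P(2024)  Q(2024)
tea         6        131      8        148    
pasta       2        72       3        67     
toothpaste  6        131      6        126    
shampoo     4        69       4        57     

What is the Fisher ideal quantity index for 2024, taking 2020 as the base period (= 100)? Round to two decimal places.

101.27

Laspeyres component (base-period weights):
ΣP(2020)Q(2024) = 6×148 + 2×67 + 6×126 + 4×57 = 888 + 134 + 756 + 228 = 2006
ΣP(2020)Q(2020) = 6×131 + 2×72 + 6×131 + 4×69 = 786 + 144 + 786 + 276 = 1992
L = 2006 / 1992 × 100 = 100.7028
Paasche component (current-period weights):
ΣP(2024)Q(2024) = 8×148 + 3×67 + 6×126 + 4×57 = 1184 + 201 + 756 + 228 = 2369
ΣP(2024)Q(2020) = 8×131 + 3×72 + 6×131 + 4×69 = 1048 + 216 + 786 + 276 = 2326
P = 2369 / 2326 × 100 = 101.8487
Fisher = √(L × P) = √(100.7028 × 101.8487) = 101.2741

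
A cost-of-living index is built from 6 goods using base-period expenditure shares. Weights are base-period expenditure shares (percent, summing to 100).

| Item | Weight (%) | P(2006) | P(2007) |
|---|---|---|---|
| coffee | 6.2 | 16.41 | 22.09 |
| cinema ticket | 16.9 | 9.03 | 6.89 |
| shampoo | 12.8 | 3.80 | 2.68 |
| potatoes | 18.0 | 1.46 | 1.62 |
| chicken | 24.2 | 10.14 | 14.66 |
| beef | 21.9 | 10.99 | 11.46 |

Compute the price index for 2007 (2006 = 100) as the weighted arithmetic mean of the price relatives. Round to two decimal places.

108.06

coffee: 6.2 × (22.09/16.41) = 6.2 × 1.346130 = 8.3460
cinema ticket: 16.9 × (6.89/9.03) = 16.9 × 0.763012 = 12.8949
shampoo: 12.8 × (2.68/3.80) = 12.8 × 0.705263 = 9.0274
potatoes: 18.0 × (1.62/1.46) = 18.0 × 1.109589 = 19.9726
chicken: 24.2 × (14.66/10.14) = 24.2 × 1.445759 = 34.9874
beef: 21.9 × (11.46/10.99) = 21.9 × 1.042766 = 22.8366
Index = Σ wᵢ·(p₁ᵢ/p₀ᵢ) = 8.3460 + 12.8949 + 9.0274 + 19.9726 + 34.9874 + 22.8366 = 108.0648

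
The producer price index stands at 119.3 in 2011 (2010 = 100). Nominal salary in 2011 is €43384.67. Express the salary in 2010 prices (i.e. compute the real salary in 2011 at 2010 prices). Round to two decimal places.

36366.03

Real = Nominal ÷ (Index/100) = 43384.67 ÷ (119.3/100)
     = 43384.67 ÷ 1.193 = 36366.0268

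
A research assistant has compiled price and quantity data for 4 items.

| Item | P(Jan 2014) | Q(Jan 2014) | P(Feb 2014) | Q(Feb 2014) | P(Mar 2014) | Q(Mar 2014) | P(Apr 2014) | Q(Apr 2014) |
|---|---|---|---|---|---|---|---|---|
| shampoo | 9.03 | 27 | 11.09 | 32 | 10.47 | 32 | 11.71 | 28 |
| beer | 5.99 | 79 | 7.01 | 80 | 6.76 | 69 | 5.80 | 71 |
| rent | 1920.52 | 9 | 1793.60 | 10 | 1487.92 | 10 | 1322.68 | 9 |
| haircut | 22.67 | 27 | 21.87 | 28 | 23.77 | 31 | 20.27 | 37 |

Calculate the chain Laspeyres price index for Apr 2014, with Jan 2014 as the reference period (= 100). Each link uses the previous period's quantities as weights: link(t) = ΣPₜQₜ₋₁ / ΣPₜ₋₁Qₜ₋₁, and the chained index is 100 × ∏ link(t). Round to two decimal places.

Link Jan 2014→Feb 2014:
ΣP(Feb 2014)Q(Jan 2014) = 11.09×27 + 7.01×79 + 1793.60×9 + 21.87×27 = 299.43 + 553.79 + 16142.4 + 590.49 = 17586.11
ΣP(Jan 2014)Q(Jan 2014) = 9.03×27 + 5.99×79 + 1920.52×9 + 22.67×27 = 243.81 + 473.21 + 17284.68 + 612.09 = 18613.79
link = 17586.11/18613.79 = 0.944789
Link Feb 2014→Mar 2014:
ΣP(Mar 2014)Q(Feb 2014) = 10.47×32 + 6.76×80 + 1487.92×10 + 23.77×28 = 335.04 + 540.8 + 14879.2 + 665.56 = 16420.6
ΣP(Feb 2014)Q(Feb 2014) = 11.09×32 + 7.01×80 + 1793.60×10 + 21.87×28 = 354.88 + 560.8 + 17936 + 612.36 = 19464.04
link = 16420.6/19464.04 = 0.843638
Link Mar 2014→Apr 2014:
ΣP(Apr 2014)Q(Mar 2014) = 11.71×32 + 5.80×69 + 1322.68×10 + 20.27×31 = 374.72 + 400.2 + 13226.8 + 628.37 = 14630.09
ΣP(Mar 2014)Q(Mar 2014) = 10.47×32 + 6.76×69 + 1487.92×10 + 23.77×31 = 335.04 + 466.44 + 14879.2 + 736.87 = 16417.55
link = 14630.09/16417.55 = 0.891125
Chained index = 100 × 0.944789 × 0.843638 × 0.891125 = 71.0280

71.03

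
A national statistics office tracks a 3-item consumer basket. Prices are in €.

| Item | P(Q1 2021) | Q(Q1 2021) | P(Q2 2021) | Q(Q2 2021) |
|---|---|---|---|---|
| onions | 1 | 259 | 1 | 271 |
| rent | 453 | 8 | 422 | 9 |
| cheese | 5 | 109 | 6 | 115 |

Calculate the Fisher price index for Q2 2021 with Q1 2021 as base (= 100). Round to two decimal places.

96.76

Laspeyres component (base-period weights):
ΣP(Q2 2021)Q(Q1 2021) = 1×259 + 422×8 + 6×109 = 259 + 3376 + 654 = 4289
ΣP(Q1 2021)Q(Q1 2021) = 1×259 + 453×8 + 5×109 = 259 + 3624 + 545 = 4428
L = 4289 / 4428 × 100 = 96.8609
Paasche component (current-period weights):
ΣP(Q2 2021)Q(Q2 2021) = 1×271 + 422×9 + 6×115 = 271 + 3798 + 690 = 4759
ΣP(Q1 2021)Q(Q2 2021) = 1×271 + 453×9 + 5×115 = 271 + 4077 + 575 = 4923
P = 4759 / 4923 × 100 = 96.6687
Fisher = √(L × P) = √(96.8609 × 96.6687) = 96.7647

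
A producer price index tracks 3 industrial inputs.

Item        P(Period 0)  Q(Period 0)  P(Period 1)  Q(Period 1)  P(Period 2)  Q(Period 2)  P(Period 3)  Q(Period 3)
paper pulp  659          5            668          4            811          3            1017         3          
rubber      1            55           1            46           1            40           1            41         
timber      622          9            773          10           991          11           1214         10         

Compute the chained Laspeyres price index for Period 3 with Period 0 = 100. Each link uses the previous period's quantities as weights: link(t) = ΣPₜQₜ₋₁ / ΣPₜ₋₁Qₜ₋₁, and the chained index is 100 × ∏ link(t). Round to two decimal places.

179.73

Link Period 0→Period 1:
ΣP(Period 1)Q(Period 0) = 668×5 + 1×55 + 773×9 = 3340 + 55 + 6957 = 10352
ΣP(Period 0)Q(Period 0) = 659×5 + 1×55 + 622×9 = 3295 + 55 + 5598 = 8948
link = 10352/8948 = 1.156907
Link Period 1→Period 2:
ΣP(Period 2)Q(Period 1) = 811×4 + 1×46 + 991×10 = 3244 + 46 + 9910 = 13200
ΣP(Period 1)Q(Period 1) = 668×4 + 1×46 + 773×10 = 2672 + 46 + 7730 = 10448
link = 13200/10448 = 1.263400
Link Period 2→Period 3:
ΣP(Period 3)Q(Period 2) = 1017×3 + 1×40 + 1214×11 = 3051 + 40 + 13354 = 16445
ΣP(Period 2)Q(Period 2) = 811×3 + 1×40 + 991×11 = 2433 + 40 + 10901 = 13374
link = 16445/13374 = 1.229625
Chained index = 100 × 1.156907 × 1.263400 × 1.229625 = 179.7263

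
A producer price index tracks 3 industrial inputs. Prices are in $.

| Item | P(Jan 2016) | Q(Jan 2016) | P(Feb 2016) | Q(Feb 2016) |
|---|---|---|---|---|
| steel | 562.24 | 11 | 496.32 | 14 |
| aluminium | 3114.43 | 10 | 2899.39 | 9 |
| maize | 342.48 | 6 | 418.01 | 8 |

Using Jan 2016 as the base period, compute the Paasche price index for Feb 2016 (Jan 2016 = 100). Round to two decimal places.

Paasche price index uses current-period quantities as weights.
ΣP(Feb 2016)·Q(Feb 2016) = 496.32×14 + 2899.39×9 + 418.01×8 = 6948.48 + 26094.51 + 3344.08 = 36387.07
ΣP(Jan 2016)·Q(Feb 2016) = 562.24×14 + 3114.43×9 + 342.48×8 = 7871.36 + 28029.87 + 2739.84 = 38641.07
Index = 36387.07 / 38641.07 × 100 = 94.1668

94.17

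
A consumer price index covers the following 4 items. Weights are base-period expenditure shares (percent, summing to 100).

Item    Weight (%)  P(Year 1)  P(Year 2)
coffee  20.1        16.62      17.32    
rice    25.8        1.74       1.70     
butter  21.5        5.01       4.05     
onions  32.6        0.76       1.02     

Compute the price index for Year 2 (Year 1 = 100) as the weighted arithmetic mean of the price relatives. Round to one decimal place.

coffee: 20.1 × (17.32/16.62) = 20.1 × 1.042118 = 20.9466
rice: 25.8 × (1.70/1.74) = 25.8 × 0.977011 = 25.2069
butter: 21.5 × (4.05/5.01) = 21.5 × 0.808383 = 17.3802
onions: 32.6 × (1.02/0.76) = 32.6 × 1.342105 = 43.7526
Index = Σ wᵢ·(p₁ᵢ/p₀ᵢ) = 20.9466 + 25.2069 + 17.3802 + 43.7526 = 107.2863

107.3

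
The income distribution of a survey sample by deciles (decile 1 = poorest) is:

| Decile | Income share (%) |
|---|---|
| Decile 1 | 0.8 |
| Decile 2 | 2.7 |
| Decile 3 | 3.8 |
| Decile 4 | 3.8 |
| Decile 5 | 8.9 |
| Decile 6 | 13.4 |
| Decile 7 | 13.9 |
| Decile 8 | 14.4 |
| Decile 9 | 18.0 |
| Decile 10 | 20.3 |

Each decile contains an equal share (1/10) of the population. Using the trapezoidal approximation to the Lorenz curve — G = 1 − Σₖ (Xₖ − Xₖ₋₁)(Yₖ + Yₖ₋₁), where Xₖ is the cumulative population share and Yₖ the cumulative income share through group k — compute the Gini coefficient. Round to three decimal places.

Cumulative income shares Yₖ: 0.0080, 0.0350, 0.0730, 0.1110, 0.2000, 0.3340, 0.4730, 0.6170, 0.7970, 1.0000
Σ (Xₖ−Xₖ₋₁)(Yₖ+Yₖ₋₁) = (1/10)(0.0080+0.0000) + (1/10)(0.0350+0.0080) + (1/10)(0.0730+0.0350) + (1/10)(0.1110+0.0730) + (1/10)(0.2000+0.1110) + (1/10)(0.3340+0.2000) + (1/10)(0.4730+0.3340) + (1/10)(0.6170+0.4730) + (1/10)(0.7970+0.6170) + (1/10)(1.0000+0.7970)
  = 0.0008 + 0.0043 + 0.0108 + 0.0184 + 0.0311 + 0.0534 + 0.0807 + 0.1090 + 0.1414 + 0.1797 = 0.6296
G = 1 − 0.6296 = 0.3704

0.370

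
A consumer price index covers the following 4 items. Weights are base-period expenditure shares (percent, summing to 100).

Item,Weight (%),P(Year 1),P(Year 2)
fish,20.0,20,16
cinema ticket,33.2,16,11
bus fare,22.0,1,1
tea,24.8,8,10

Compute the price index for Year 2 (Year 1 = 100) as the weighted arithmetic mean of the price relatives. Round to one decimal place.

91.8

fish: 20.0 × (16/20) = 20.0 × 0.800000 = 16.0000
cinema ticket: 33.2 × (11/16) = 33.2 × 0.687500 = 22.8250
bus fare: 22.0 × (1/1) = 22.0 × 1.000000 = 22.0000
tea: 24.8 × (10/8) = 24.8 × 1.250000 = 31.0000
Index = Σ wᵢ·(p₁ᵢ/p₀ᵢ) = 16.0000 + 22.8250 + 22.0000 + 31.0000 = 91.8250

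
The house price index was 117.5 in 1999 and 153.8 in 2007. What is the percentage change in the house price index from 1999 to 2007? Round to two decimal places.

Change = (153.8 − 117.5) / 117.5 × 100
       = 36.3 / 117.5 × 100 = 30.8936%

30.89%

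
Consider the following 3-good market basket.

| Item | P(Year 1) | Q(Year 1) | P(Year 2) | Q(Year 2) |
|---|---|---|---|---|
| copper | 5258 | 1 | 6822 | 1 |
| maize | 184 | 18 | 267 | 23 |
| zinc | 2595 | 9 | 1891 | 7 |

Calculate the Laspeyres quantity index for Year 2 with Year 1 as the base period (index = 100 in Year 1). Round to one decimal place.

Laspeyres quantity index uses base-period prices as weights.
ΣP(Year 1)·Q(Year 2) = 5258×1 + 184×23 + 2595×7 = 5258 + 4232 + 18165 = 27655
ΣP(Year 1)·Q(Year 1) = 5258×1 + 184×18 + 2595×9 = 5258 + 3312 + 23355 = 31925
Index = 27655 / 31925 × 100 = 86.6249

86.6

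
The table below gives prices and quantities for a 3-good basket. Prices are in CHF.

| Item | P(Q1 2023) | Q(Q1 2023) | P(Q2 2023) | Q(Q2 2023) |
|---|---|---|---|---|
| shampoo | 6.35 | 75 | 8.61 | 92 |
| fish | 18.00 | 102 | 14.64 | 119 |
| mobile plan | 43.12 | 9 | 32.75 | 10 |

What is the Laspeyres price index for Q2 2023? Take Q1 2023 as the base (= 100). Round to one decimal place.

Laspeyres price index uses base-period quantities as weights.
ΣP(Q2 2023)·Q(Q1 2023) = 8.61×75 + 14.64×102 + 32.75×9 = 645.75 + 1493.28 + 294.75 = 2433.78
ΣP(Q1 2023)·Q(Q1 2023) = 6.35×75 + 18.00×102 + 43.12×9 = 476.25 + 1836 + 388.08 = 2700.33
Index = 2433.78 / 2700.33 × 100 = 90.1290

90.1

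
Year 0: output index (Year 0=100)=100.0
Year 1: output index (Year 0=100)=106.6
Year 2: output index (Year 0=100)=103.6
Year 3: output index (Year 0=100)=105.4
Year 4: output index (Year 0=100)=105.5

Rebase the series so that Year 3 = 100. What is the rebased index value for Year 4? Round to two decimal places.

100.09

Rebased(Year 4) = 105.5 / 105.4 × 100 = 100.0949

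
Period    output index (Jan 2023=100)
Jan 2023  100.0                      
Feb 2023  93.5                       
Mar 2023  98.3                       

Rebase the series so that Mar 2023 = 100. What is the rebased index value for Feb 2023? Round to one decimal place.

Rebased(Feb 2023) = 93.5 / 98.3 × 100 = 95.1170

95.1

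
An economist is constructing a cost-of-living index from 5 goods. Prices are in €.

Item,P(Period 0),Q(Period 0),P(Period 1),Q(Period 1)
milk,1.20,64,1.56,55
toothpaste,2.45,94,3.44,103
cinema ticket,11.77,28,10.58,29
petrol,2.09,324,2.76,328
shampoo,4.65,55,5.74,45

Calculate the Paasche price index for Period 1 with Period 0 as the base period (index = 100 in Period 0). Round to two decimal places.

Paasche price index uses current-period quantities as weights.
ΣP(Period 1)·Q(Period 1) = 1.56×55 + 3.44×103 + 10.58×29 + 2.76×328 + 5.74×45 = 85.8 + 354.32 + 306.82 + 905.28 + 258.3 = 1910.52
ΣP(Period 0)·Q(Period 1) = 1.20×55 + 2.45×103 + 11.77×29 + 2.09×328 + 4.65×45 = 66 + 252.35 + 341.33 + 685.52 + 209.25 = 1554.45
Index = 1910.52 / 1554.45 × 100 = 122.9065

122.91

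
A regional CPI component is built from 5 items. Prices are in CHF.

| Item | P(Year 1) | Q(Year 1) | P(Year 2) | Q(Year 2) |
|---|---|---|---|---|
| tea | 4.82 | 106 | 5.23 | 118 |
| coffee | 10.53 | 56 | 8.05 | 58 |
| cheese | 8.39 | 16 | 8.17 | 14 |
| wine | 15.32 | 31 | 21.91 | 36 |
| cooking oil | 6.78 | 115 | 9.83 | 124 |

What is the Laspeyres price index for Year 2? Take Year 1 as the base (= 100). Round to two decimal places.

118.32

Laspeyres price index uses base-period quantities as weights.
ΣP(Year 2)·Q(Year 1) = 5.23×106 + 8.05×56 + 8.17×16 + 21.91×31 + 9.83×115 = 554.38 + 450.8 + 130.72 + 679.21 + 1130.45 = 2945.56
ΣP(Year 1)·Q(Year 1) = 4.82×106 + 10.53×56 + 8.39×16 + 15.32×31 + 6.78×115 = 510.92 + 589.68 + 134.24 + 474.92 + 779.7 = 2489.46
Index = 2945.56 / 2489.46 × 100 = 118.3212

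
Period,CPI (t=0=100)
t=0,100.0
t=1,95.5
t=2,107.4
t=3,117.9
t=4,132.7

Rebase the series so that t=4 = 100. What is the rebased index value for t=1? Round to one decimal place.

Rebased(t=1) = 95.5 / 132.7 × 100 = 71.9668

72.0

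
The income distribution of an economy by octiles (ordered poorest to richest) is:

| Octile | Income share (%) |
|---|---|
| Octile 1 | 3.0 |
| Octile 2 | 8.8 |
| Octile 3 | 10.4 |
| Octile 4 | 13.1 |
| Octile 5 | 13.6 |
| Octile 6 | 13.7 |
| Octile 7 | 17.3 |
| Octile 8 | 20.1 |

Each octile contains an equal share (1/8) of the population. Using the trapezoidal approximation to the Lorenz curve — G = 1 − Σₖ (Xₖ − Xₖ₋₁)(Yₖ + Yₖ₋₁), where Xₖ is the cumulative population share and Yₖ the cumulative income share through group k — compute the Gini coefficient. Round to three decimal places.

Cumulative income shares Yₖ: 0.0300, 0.1180, 0.2220, 0.3530, 0.4890, 0.6260, 0.7990, 1.0000
Σ (Xₖ−Xₖ₋₁)(Yₖ+Yₖ₋₁) = (1/8)(0.0300+0.0000) + (1/8)(0.1180+0.0300) + (1/8)(0.2220+0.1180) + (1/8)(0.3530+0.2220) + (1/8)(0.4890+0.3530) + (1/8)(0.6260+0.4890) + (1/8)(0.7990+0.6260) + (1/8)(1.0000+0.7990)
  = 0.0037 + 0.0185 + 0.0425 + 0.0719 + 0.1053 + 0.1394 + 0.1781 + 0.2249 = 0.7843
G = 1 − 0.7843 = 0.2157

0.216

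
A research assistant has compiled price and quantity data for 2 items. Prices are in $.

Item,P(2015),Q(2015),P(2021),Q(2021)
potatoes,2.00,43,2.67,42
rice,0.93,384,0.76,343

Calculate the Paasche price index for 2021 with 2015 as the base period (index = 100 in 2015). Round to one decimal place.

Paasche price index uses current-period quantities as weights.
ΣP(2021)·Q(2021) = 2.67×42 + 0.76×343 = 112.14 + 260.68 = 372.82
ΣP(2015)·Q(2021) = 2.00×42 + 0.93×343 = 84 + 318.99 = 402.99
Index = 372.82 / 402.99 × 100 = 92.5135

92.5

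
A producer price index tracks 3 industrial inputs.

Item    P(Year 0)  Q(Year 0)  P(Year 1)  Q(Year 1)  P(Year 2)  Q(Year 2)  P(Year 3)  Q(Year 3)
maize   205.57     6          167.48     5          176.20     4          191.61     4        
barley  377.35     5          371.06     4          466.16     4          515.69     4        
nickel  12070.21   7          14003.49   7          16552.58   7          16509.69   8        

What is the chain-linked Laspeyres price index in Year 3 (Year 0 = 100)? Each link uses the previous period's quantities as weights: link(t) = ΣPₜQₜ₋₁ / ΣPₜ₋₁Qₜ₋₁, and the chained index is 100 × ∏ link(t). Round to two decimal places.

136.07

Link Year 0→Year 1:
ΣP(Year 1)Q(Year 0) = 167.48×6 + 371.06×5 + 14003.49×7 = 1004.88 + 1855.3 + 98024.43 = 100884.61
ΣP(Year 0)Q(Year 0) = 205.57×6 + 377.35×5 + 12070.21×7 = 1233.42 + 1886.75 + 84491.47 = 87611.64
link = 100884.61/87611.64 = 1.151498
Link Year 1→Year 2:
ΣP(Year 2)Q(Year 1) = 176.20×5 + 466.16×4 + 16552.58×7 = 881 + 1864.64 + 115868.06 = 118613.7
ΣP(Year 1)Q(Year 1) = 167.48×5 + 371.06×4 + 14003.49×7 = 837.4 + 1484.24 + 98024.43 = 100346.07
link = 118613.7/100346.07 = 1.182046
Link Year 2→Year 3:
ΣP(Year 3)Q(Year 2) = 191.61×4 + 515.69×4 + 16509.69×7 = 766.44 + 2062.76 + 115567.83 = 118397.03
ΣP(Year 2)Q(Year 2) = 176.20×4 + 466.16×4 + 16552.58×7 = 704.8 + 1864.64 + 115868.06 = 118437.5
link = 118397.03/118437.5 = 0.999658
Chained index = 100 × 1.151498 × 1.182046 × 0.999658 = 136.0659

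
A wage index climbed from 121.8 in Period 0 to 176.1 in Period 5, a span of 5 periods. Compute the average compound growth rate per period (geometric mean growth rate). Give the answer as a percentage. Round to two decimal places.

7.65%

Growth factor = (176.1/121.8)^(1/5) = (1.445813)^(1/5) = 1.076521
Growth rate = 1.076521 − 1 = 0.076521 = 7.6521%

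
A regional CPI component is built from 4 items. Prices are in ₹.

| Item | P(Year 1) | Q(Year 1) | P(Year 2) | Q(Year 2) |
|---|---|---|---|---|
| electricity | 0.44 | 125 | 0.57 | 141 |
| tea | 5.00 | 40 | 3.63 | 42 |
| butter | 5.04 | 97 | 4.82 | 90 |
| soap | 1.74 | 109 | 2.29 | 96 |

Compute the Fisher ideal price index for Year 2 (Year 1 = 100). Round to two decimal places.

99.65

Laspeyres component (base-period weights):
ΣP(Year 2)Q(Year 1) = 0.57×125 + 3.63×40 + 4.82×97 + 2.29×109 = 71.25 + 145.2 + 467.54 + 249.61 = 933.6
ΣP(Year 1)Q(Year 1) = 0.44×125 + 5.00×40 + 5.04×97 + 1.74×109 = 55 + 200 + 488.88 + 189.66 = 933.54
L = 933.6 / 933.54 × 100 = 100.0064
Paasche component (current-period weights):
ΣP(Year 2)Q(Year 2) = 0.57×141 + 3.63×42 + 4.82×90 + 2.29×96 = 80.37 + 152.46 + 433.8 + 219.84 = 886.47
ΣP(Year 1)Q(Year 2) = 0.44×141 + 5.00×42 + 5.04×90 + 1.74×96 = 62.04 + 210 + 453.6 + 167.04 = 892.68
P = 886.47 / 892.68 × 100 = 99.3043
Fisher = √(L × P) = √(100.0064 × 99.3043) = 99.6548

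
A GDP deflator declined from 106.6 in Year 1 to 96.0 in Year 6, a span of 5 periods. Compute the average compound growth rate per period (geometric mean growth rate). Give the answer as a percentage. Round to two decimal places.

-2.07%

Growth factor = (96.0/106.6)^(1/5) = (0.900563)^(1/5) = 0.979271
Growth rate = 0.979271 − 1 = -0.020729 = -2.0729%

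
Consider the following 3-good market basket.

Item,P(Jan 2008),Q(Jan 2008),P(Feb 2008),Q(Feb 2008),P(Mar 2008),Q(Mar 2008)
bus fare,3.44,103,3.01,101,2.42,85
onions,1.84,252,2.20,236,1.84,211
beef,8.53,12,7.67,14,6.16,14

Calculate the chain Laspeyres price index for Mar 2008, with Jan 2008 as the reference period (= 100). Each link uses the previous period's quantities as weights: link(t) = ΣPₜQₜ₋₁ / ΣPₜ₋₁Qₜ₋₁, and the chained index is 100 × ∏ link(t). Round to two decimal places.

Link Jan 2008→Feb 2008:
ΣP(Feb 2008)Q(Jan 2008) = 3.01×103 + 2.20×252 + 7.67×12 = 310.03 + 554.4 + 92.04 = 956.47
ΣP(Jan 2008)Q(Jan 2008) = 3.44×103 + 1.84×252 + 8.53×12 = 354.32 + 463.68 + 102.36 = 920.36
link = 956.47/920.36 = 1.039235
Link Feb 2008→Mar 2008:
ΣP(Mar 2008)Q(Feb 2008) = 2.42×101 + 1.84×236 + 6.16×14 = 244.42 + 434.24 + 86.24 = 764.9
ΣP(Feb 2008)Q(Feb 2008) = 3.01×101 + 2.20×236 + 7.67×14 = 304.01 + 519.2 + 107.38 = 930.59
link = 764.9/930.59 = 0.821952
Chained index = 100 × 1.039235 × 0.821952 = 85.4201

85.42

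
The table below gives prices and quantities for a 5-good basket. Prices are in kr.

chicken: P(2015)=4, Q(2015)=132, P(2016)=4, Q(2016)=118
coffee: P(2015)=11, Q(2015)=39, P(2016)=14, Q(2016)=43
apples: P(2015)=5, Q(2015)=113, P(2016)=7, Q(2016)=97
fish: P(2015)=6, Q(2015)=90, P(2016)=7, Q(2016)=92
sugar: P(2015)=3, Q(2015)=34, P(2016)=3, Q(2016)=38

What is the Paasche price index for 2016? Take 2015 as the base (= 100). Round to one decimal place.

119.8

Paasche price index uses current-period quantities as weights.
ΣP(2016)·Q(2016) = 4×118 + 14×43 + 7×97 + 7×92 + 3×38 = 472 + 602 + 679 + 644 + 114 = 2511
ΣP(2015)·Q(2016) = 4×118 + 11×43 + 5×97 + 6×92 + 3×38 = 472 + 473 + 485 + 552 + 114 = 2096
Index = 2511 / 2096 × 100 = 119.7996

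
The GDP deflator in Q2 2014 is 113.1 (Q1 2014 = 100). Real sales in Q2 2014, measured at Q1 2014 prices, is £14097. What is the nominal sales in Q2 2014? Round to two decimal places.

15943.71

Nominal = Real × (Index/100) = 14097 × (113.1/100)
        = 14097 × 1.131 = 15943.7070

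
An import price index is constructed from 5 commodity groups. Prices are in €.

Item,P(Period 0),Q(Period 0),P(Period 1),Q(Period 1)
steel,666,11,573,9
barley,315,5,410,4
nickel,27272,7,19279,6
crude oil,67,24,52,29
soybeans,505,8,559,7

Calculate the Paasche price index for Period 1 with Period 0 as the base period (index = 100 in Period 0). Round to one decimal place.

Paasche price index uses current-period quantities as weights.
ΣP(Period 1)·Q(Period 1) = 573×9 + 410×4 + 19279×6 + 52×29 + 559×7 = 5157 + 1640 + 115674 + 1508 + 3913 = 127892
ΣP(Period 0)·Q(Period 1) = 666×9 + 315×4 + 27272×6 + 67×29 + 505×7 = 5994 + 1260 + 163632 + 1943 + 3535 = 176364
Index = 127892 / 176364 × 100 = 72.5159

72.5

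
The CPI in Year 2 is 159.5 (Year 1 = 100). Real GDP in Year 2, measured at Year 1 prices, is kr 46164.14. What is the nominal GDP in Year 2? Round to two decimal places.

Nominal = Real × (Index/100) = 46164.14 × (159.5/100)
        = 46164.14 × 1.595 = 73631.8033

73631.80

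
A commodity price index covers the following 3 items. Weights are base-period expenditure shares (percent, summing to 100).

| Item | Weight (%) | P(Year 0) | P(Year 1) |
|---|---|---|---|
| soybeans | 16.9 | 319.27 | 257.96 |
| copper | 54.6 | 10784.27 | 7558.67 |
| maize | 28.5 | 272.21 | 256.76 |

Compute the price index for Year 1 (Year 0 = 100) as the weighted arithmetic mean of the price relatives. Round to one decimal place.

78.8

soybeans: 16.9 × (257.96/319.27) = 16.9 × 0.807968 = 13.6547
copper: 54.6 × (7558.67/10784.27) = 54.6 × 0.700898 = 38.2690
maize: 28.5 × (256.76/272.21) = 28.5 × 0.943242 = 26.8824
Index = Σ wᵢ·(p₁ᵢ/p₀ᵢ) = 13.6547 + 38.2690 + 26.8824 = 78.8061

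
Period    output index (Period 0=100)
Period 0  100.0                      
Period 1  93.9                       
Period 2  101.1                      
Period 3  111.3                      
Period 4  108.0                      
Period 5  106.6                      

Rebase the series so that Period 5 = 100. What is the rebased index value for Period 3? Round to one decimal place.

104.4

Rebased(Period 3) = 111.3 / 106.6 × 100 = 104.4090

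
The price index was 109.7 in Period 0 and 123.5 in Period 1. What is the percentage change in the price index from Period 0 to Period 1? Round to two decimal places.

12.58%

Change = (123.5 − 109.7) / 109.7 × 100
       = 13.8 / 109.7 × 100 = 12.5798%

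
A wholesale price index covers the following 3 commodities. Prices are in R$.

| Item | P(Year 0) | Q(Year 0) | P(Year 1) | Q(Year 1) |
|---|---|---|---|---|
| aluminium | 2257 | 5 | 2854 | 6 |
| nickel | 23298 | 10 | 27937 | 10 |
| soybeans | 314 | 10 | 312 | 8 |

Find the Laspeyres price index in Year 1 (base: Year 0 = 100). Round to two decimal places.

Laspeyres price index uses base-period quantities as weights.
ΣP(Year 1)·Q(Year 0) = 2854×5 + 27937×10 + 312×10 = 14270 + 279370 + 3120 = 296760
ΣP(Year 0)·Q(Year 0) = 2257×5 + 23298×10 + 314×10 = 11285 + 232980 + 3140 = 247405
Index = 296760 / 247405 × 100 = 119.9491

119.95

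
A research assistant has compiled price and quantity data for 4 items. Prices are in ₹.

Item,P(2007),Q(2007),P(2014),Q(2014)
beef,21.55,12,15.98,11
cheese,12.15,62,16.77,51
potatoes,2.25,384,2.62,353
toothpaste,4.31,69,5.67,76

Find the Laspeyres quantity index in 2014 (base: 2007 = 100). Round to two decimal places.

91.04

Laspeyres quantity index uses base-period prices as weights.
ΣP(2007)·Q(2014) = 21.55×11 + 12.15×51 + 2.25×353 + 4.31×76 = 237.05 + 619.65 + 794.25 + 327.56 = 1978.51
ΣP(2007)·Q(2007) = 21.55×12 + 12.15×62 + 2.25×384 + 4.31×69 = 258.6 + 753.3 + 864 + 297.39 = 2173.29
Index = 1978.51 / 2173.29 × 100 = 91.0376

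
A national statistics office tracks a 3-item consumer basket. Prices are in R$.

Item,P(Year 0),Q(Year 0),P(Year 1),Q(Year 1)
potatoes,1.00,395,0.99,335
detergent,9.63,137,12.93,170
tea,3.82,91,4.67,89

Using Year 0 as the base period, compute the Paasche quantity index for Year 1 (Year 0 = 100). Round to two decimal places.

113.83

Paasche quantity index uses current-period prices as weights.
ΣP(Year 1)·Q(Year 1) = 0.99×335 + 12.93×170 + 4.67×89 = 331.65 + 2198.1 + 415.63 = 2945.38
ΣP(Year 1)·Q(Year 0) = 0.99×395 + 12.93×137 + 4.67×91 = 391.05 + 1771.41 + 424.97 = 2587.43
Index = 2945.38 / 2587.43 × 100 = 113.8342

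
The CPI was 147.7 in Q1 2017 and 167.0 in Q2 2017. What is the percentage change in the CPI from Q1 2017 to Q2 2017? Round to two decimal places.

Change = (167.0 − 147.7) / 147.7 × 100
       = 19.3 / 147.7 × 100 = 13.0670%

13.07%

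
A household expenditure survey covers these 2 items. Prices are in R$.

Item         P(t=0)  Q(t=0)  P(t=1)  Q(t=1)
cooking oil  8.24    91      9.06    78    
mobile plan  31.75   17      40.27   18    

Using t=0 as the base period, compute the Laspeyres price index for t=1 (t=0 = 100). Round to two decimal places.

117.02

Laspeyres price index uses base-period quantities as weights.
ΣP(t=1)·Q(t=0) = 9.06×91 + 40.27×17 = 824.46 + 684.59 = 1509.05
ΣP(t=0)·Q(t=0) = 8.24×91 + 31.75×17 = 749.84 + 539.75 = 1289.59
Index = 1509.05 / 1289.59 × 100 = 117.0178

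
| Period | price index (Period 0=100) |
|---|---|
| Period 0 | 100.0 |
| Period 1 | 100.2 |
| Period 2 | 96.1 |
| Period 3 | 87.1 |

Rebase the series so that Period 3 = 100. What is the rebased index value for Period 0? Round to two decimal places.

114.81

Rebased(Period 0) = 100.0 / 87.1 × 100 = 114.8106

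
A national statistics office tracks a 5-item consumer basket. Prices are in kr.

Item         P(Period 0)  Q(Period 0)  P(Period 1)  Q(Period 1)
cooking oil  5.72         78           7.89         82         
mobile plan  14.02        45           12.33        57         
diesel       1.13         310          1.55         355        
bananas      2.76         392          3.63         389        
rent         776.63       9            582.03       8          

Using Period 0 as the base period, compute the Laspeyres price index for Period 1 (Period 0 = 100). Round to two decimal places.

87.50

Laspeyres price index uses base-period quantities as weights.
ΣP(Period 1)·Q(Period 0) = 7.89×78 + 12.33×45 + 1.55×310 + 3.63×392 + 582.03×9 = 615.42 + 554.85 + 480.5 + 1422.96 + 5238.27 = 8312
ΣP(Period 0)·Q(Period 0) = 5.72×78 + 14.02×45 + 1.13×310 + 2.76×392 + 776.63×9 = 446.16 + 630.9 + 350.3 + 1081.92 + 6989.67 = 9498.95
Index = 8312 / 9498.95 × 100 = 87.5044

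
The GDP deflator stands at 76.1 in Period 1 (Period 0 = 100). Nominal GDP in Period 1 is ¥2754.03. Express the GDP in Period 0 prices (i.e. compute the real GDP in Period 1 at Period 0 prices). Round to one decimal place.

Real = Nominal ÷ (Index/100) = 2754.03 ÷ (76.1/100)
     = 2754.03 ÷ 0.761 = 3618.9619

3619.0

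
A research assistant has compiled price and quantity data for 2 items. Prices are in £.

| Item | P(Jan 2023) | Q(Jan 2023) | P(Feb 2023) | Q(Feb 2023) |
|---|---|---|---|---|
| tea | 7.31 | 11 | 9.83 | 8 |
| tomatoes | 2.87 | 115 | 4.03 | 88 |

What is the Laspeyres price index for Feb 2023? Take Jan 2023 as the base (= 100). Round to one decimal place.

Laspeyres price index uses base-period quantities as weights.
ΣP(Feb 2023)·Q(Jan 2023) = 9.83×11 + 4.03×115 = 108.13 + 463.45 = 571.58
ΣP(Jan 2023)·Q(Jan 2023) = 7.31×11 + 2.87×115 = 80.41 + 330.05 = 410.46
Index = 571.58 / 410.46 × 100 = 139.2535

139.3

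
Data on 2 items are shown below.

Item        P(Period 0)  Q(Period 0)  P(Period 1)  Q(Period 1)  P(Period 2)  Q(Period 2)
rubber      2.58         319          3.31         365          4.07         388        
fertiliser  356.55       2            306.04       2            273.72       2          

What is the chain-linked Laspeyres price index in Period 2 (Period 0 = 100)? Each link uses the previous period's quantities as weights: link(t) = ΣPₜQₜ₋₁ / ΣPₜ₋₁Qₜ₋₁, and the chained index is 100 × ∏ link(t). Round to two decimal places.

121.28

Link Period 0→Period 1:
ΣP(Period 1)Q(Period 0) = 3.31×319 + 306.04×2 = 1055.89 + 612.08 = 1667.97
ΣP(Period 0)Q(Period 0) = 2.58×319 + 356.55×2 = 823.02 + 713.1 = 1536.12
link = 1667.97/1536.12 = 1.085833
Link Period 1→Period 2:
ΣP(Period 2)Q(Period 1) = 4.07×365 + 273.72×2 = 1485.55 + 547.44 = 2032.99
ΣP(Period 1)Q(Period 1) = 3.31×365 + 306.04×2 = 1208.15 + 612.08 = 1820.23
link = 2032.99/1820.23 = 1.116886
Chained index = 100 × 1.085833 × 1.116886 = 121.2752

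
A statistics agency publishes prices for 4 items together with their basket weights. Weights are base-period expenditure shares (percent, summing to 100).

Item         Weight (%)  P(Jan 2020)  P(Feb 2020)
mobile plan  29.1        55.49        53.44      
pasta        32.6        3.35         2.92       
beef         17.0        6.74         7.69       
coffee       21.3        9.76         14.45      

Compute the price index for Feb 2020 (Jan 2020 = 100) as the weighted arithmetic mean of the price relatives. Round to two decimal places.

mobile plan: 29.1 × (53.44/55.49) = 29.1 × 0.963056 = 28.0249
pasta: 32.6 × (2.92/3.35) = 32.6 × 0.871642 = 28.4155
beef: 17.0 × (7.69/6.74) = 17.0 × 1.140950 = 19.3961
coffee: 21.3 × (14.45/9.76) = 21.3 × 1.480533 = 31.5353
Index = Σ wᵢ·(p₁ᵢ/p₀ᵢ) = 28.0249 + 28.4155 + 19.3961 + 31.5353 = 107.3720

107.37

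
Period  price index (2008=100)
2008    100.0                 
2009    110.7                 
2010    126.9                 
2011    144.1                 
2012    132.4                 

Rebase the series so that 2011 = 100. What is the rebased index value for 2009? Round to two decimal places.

76.82

Rebased(2009) = 110.7 / 144.1 × 100 = 76.8217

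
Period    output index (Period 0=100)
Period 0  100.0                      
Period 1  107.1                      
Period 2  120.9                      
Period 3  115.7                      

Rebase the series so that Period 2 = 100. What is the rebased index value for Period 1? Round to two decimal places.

88.59

Rebased(Period 1) = 107.1 / 120.9 × 100 = 88.5856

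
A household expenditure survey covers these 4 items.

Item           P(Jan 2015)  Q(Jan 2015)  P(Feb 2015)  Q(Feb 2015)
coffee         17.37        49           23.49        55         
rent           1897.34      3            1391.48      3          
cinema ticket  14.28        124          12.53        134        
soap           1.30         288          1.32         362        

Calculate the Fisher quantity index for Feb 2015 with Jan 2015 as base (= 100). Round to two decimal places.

104.48

Laspeyres component (base-period weights):
ΣP(Jan 2015)Q(Feb 2015) = 17.37×55 + 1897.34×3 + 14.28×134 + 1.30×362 = 955.35 + 5692.02 + 1913.52 + 470.6 = 9031.49
ΣP(Jan 2015)Q(Jan 2015) = 17.37×49 + 1897.34×3 + 14.28×124 + 1.30×288 = 851.13 + 5692.02 + 1770.72 + 374.4 = 8688.27
L = 9031.49 / 8688.27 × 100 = 103.9504
Paasche component (current-period weights):
ΣP(Feb 2015)Q(Feb 2015) = 23.49×55 + 1391.48×3 + 12.53×134 + 1.32×362 = 1291.95 + 4174.44 + 1679.02 + 477.84 = 7623.25
ΣP(Feb 2015)Q(Jan 2015) = 23.49×49 + 1391.48×3 + 12.53×124 + 1.32×288 = 1151.01 + 4174.44 + 1553.72 + 380.16 = 7259.33
P = 7623.25 / 7259.33 × 100 = 105.0131
Fisher = √(L × P) = √(103.9504 × 105.0131) = 104.4804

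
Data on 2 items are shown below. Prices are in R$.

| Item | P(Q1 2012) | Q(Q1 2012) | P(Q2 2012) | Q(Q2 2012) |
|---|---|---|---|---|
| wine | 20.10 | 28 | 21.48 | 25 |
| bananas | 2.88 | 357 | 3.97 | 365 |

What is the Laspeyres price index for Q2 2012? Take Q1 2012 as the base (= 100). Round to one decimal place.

Laspeyres price index uses base-period quantities as weights.
ΣP(Q2 2012)·Q(Q1 2012) = 21.48×28 + 3.97×357 = 601.44 + 1417.29 = 2018.73
ΣP(Q1 2012)·Q(Q1 2012) = 20.10×28 + 2.88×357 = 562.8 + 1028.16 = 1590.96
Index = 2018.73 / 1590.96 × 100 = 126.8875

126.9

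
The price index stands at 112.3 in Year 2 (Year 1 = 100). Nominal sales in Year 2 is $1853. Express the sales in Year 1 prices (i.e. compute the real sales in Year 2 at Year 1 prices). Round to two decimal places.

1650.04

Real = Nominal ÷ (Index/100) = 1853 ÷ (112.3/100)
     = 1853 ÷ 1.123 = 1650.0445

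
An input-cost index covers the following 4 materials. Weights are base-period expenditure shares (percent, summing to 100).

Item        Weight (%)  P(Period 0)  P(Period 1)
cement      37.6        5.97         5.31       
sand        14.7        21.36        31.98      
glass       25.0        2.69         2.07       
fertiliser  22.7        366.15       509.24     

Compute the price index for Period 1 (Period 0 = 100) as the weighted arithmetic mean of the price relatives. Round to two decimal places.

106.26

cement: 37.6 × (5.31/5.97) = 37.6 × 0.889447 = 33.4432
sand: 14.7 × (31.98/21.36) = 14.7 × 1.497191 = 22.0087
glass: 25.0 × (2.07/2.69) = 25.0 × 0.769517 = 19.2379
fertiliser: 22.7 × (509.24/366.15) = 22.7 × 1.390796 = 31.5711
Index = Σ wᵢ·(p₁ᵢ/p₀ᵢ) = 33.4432 + 22.0087 + 19.2379 + 31.5711 = 106.2609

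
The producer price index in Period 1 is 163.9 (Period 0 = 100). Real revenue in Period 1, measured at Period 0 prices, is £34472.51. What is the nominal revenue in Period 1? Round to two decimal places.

Nominal = Real × (Index/100) = 34472.51 × (163.9/100)
        = 34472.51 × 1.639 = 56500.4439

56500.44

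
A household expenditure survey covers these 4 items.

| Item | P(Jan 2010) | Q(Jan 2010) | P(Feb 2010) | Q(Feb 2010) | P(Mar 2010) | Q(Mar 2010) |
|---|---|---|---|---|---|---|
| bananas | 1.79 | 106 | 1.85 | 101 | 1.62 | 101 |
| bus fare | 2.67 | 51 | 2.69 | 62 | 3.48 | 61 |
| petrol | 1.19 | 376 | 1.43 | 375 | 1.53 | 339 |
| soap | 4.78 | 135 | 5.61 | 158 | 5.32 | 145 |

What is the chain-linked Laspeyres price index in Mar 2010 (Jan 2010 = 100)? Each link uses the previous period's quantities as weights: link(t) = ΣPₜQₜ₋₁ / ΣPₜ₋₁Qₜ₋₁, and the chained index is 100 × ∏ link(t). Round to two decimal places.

Link Jan 2010→Feb 2010:
ΣP(Feb 2010)Q(Jan 2010) = 1.85×106 + 2.69×51 + 1.43×376 + 5.61×135 = 196.1 + 137.19 + 537.68 + 757.35 = 1628.32
ΣP(Jan 2010)Q(Jan 2010) = 1.79×106 + 2.67×51 + 1.19×376 + 4.78×135 = 189.74 + 136.17 + 447.44 + 645.3 = 1418.65
link = 1628.32/1418.65 = 1.147795
Link Feb 2010→Mar 2010:
ΣP(Mar 2010)Q(Feb 2010) = 1.62×101 + 3.48×62 + 1.53×375 + 5.32×158 = 163.62 + 215.76 + 573.75 + 840.56 = 1793.69
ΣP(Feb 2010)Q(Feb 2010) = 1.85×101 + 2.69×62 + 1.43×375 + 5.61×158 = 186.85 + 166.78 + 536.25 + 886.38 = 1776.26
link = 1793.69/1776.26 = 1.009813
Chained index = 100 × 1.147795 × 1.009813 = 115.9058

115.91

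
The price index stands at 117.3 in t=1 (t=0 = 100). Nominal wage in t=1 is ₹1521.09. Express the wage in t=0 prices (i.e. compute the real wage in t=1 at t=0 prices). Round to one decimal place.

1296.8

Real = Nominal ÷ (Index/100) = 1521.09 ÷ (117.3/100)
     = 1521.09 ÷ 1.173 = 1296.7519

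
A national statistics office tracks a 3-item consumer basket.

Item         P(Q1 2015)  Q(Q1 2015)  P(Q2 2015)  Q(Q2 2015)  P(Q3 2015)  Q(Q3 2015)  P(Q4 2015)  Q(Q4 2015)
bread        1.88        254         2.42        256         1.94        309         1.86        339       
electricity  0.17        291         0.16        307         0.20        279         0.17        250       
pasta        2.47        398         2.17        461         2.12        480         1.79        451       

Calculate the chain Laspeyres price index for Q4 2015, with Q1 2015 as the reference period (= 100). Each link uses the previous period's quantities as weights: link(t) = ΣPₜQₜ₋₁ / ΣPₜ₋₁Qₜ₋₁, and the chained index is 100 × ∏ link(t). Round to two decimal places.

82.26

Link Q1 2015→Q2 2015:
ΣP(Q2 2015)Q(Q1 2015) = 2.42×254 + 0.16×291 + 2.17×398 = 614.68 + 46.56 + 863.66 = 1524.9
ΣP(Q1 2015)Q(Q1 2015) = 1.88×254 + 0.17×291 + 2.47×398 = 477.52 + 49.47 + 983.06 = 1510.05
link = 1524.9/1510.05 = 1.009834
Link Q2 2015→Q3 2015:
ΣP(Q3 2015)Q(Q2 2015) = 1.94×256 + 0.20×307 + 2.12×461 = 496.64 + 61.4 + 977.32 = 1535.36
ΣP(Q2 2015)Q(Q2 2015) = 2.42×256 + 0.16×307 + 2.17×461 = 619.52 + 49.12 + 1000.37 = 1669.01
link = 1535.36/1669.01 = 0.919923
Link Q3 2015→Q4 2015:
ΣP(Q4 2015)Q(Q3 2015) = 1.86×309 + 0.17×279 + 1.79×480 = 574.74 + 47.43 + 859.2 = 1481.37
ΣP(Q3 2015)Q(Q3 2015) = 1.94×309 + 0.20×279 + 2.12×480 = 599.46 + 55.8 + 1017.6 = 1672.86
link = 1481.37/1672.86 = 0.885531
Chained index = 100 × 1.009834 × 0.919923 × 0.885531 = 82.2631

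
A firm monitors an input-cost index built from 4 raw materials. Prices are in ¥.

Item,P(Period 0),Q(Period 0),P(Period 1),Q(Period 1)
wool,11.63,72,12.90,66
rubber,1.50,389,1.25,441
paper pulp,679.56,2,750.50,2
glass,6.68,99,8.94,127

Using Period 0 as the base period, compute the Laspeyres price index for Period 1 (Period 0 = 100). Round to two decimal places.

Laspeyres price index uses base-period quantities as weights.
ΣP(Period 1)·Q(Period 0) = 12.90×72 + 1.25×389 + 750.50×2 + 8.94×99 = 928.8 + 486.25 + 1501 + 885.06 = 3801.11
ΣP(Period 0)·Q(Period 0) = 11.63×72 + 1.50×389 + 679.56×2 + 6.68×99 = 837.36 + 583.5 + 1359.12 + 661.32 = 3441.3
Index = 3801.11 / 3441.3 × 100 = 110.4556

110.46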